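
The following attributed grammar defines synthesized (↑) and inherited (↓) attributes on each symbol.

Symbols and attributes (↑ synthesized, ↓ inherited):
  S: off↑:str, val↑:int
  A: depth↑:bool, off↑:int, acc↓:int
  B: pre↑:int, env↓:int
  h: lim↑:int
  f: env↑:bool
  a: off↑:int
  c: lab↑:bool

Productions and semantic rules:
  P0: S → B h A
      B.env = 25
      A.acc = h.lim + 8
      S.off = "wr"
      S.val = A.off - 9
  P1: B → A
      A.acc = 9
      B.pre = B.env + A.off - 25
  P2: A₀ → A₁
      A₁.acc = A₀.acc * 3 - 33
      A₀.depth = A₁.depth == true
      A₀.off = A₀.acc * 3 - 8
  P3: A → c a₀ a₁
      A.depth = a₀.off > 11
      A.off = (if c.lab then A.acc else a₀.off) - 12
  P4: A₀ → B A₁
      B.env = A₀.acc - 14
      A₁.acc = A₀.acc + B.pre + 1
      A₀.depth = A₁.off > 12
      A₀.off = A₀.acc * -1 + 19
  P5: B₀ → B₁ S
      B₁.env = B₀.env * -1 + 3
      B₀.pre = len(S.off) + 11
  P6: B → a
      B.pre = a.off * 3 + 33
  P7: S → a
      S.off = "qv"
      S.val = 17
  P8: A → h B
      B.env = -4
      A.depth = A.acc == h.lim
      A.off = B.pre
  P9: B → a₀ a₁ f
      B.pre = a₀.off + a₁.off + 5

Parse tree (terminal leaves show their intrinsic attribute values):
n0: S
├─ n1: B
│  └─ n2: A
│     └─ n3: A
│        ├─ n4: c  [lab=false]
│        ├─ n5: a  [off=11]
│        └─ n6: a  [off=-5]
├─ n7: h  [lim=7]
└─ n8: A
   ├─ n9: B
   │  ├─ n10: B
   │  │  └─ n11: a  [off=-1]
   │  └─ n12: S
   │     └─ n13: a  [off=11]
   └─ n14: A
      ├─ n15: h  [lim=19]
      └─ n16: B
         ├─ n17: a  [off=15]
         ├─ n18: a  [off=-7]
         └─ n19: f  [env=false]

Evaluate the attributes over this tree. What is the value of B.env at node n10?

1. n1.env = 25  [25]
2. n2.acc = 9  [9]
3. n3.acc = -6  [A₀.acc * 3 - 33]
4. n4.lab = false  [terminal]
5. n5.off = 11  [terminal]
6. n6.off = -5  [terminal]
7. n3.depth = false  [a₀.off > 11]
8. n3.off = -1  [(if c.lab then A.acc else a₀.off) - 12]
9. n2.depth = false  [A₁.depth == true]
10. n2.off = 19  [A₀.acc * 3 - 8]
11. n1.pre = 19  [B.env + A.off - 25]
12. n7.lim = 7  [terminal]
13. n8.acc = 15  [h.lim + 8]
14. n9.env = 1  [A₀.acc - 14]
15. n10.env = 2  [B₀.env * -1 + 3]
16. n11.off = -1  [terminal]
17. n10.pre = 30  [a.off * 3 + 33]
18. n13.off = 11  [terminal]
19. n12.off = "qv"  ["qv"]
20. n12.val = 17  [17]
21. n9.pre = 13  [len(S.off) + 11]
22. n14.acc = 29  [A₀.acc + B.pre + 1]
23. n15.lim = 19  [terminal]
24. n16.env = -4  [-4]
25. n17.off = 15  [terminal]
26. n18.off = -7  [terminal]
27. n19.env = false  [terminal]
28. n16.pre = 13  [a₀.off + a₁.off + 5]
29. n14.depth = false  [A.acc == h.lim]
30. n14.off = 13  [B.pre]
31. n8.depth = true  [A₁.off > 12]
32. n8.off = 4  [A₀.acc * -1 + 19]
33. n0.off = "wr"  ["wr"]
34. n0.val = -5  [A.off - 9]

2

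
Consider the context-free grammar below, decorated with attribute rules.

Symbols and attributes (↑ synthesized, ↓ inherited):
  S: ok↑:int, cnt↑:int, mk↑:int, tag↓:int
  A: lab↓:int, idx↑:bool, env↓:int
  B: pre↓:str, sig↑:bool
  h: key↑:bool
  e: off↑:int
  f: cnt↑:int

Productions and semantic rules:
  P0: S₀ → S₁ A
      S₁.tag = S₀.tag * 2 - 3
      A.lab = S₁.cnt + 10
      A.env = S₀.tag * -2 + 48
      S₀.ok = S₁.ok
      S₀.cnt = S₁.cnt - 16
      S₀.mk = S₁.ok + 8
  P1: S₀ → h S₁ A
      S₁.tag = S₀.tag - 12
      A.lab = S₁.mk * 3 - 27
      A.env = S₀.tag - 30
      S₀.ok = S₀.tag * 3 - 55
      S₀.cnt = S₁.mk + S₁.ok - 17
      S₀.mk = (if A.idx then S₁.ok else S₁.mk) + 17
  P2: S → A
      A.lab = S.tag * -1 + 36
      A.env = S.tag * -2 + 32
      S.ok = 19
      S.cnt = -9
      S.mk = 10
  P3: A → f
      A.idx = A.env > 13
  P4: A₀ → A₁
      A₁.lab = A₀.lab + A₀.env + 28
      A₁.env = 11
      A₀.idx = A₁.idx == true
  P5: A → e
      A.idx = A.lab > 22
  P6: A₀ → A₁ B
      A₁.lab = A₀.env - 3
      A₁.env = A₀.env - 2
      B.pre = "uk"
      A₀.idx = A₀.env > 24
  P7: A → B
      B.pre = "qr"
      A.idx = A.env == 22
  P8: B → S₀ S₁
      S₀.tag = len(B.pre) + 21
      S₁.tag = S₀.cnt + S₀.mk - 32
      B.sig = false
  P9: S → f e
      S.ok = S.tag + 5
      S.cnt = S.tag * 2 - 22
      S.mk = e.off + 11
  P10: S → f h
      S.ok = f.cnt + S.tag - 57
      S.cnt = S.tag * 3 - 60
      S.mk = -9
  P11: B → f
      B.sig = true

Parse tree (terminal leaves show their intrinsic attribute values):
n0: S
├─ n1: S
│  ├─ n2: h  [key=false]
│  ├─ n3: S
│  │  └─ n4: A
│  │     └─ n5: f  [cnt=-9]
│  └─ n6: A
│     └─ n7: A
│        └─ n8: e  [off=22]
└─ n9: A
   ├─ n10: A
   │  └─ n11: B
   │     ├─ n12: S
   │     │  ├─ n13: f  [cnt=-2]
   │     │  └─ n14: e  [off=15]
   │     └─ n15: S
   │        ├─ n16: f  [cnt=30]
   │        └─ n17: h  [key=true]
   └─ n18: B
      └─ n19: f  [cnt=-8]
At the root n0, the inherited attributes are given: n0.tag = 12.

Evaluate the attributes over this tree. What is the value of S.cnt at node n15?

1. n0.tag = 12  [given at root]
2. n1.tag = 21  [S₀.tag * 2 - 3]
3. n2.key = false  [terminal]
4. n3.tag = 9  [S₀.tag - 12]
5. n4.lab = 27  [S.tag * -1 + 36]
6. n4.env = 14  [S.tag * -2 + 32]
7. n5.cnt = -9  [terminal]
8. n4.idx = true  [A.env > 13]
9. n3.ok = 19  [19]
10. n3.cnt = -9  [-9]
11. n3.mk = 10  [10]
12. n6.lab = 3  [S₁.mk * 3 - 27]
13. n6.env = -9  [S₀.tag - 30]
14. n7.lab = 22  [A₀.lab + A₀.env + 28]
15. n7.env = 11  [11]
16. n8.off = 22  [terminal]
17. n7.idx = false  [A.lab > 22]
18. n6.idx = false  [A₁.idx == true]
19. n1.ok = 8  [S₀.tag * 3 - 55]
20. n1.cnt = 12  [S₁.mk + S₁.ok - 17]
21. n1.mk = 27  [(if A.idx then S₁.ok else S₁.mk) + 17]
22. n9.lab = 22  [S₁.cnt + 10]
23. n9.env = 24  [S₀.tag * -2 + 48]
24. n10.lab = 21  [A₀.env - 3]
25. n10.env = 22  [A₀.env - 2]
26. n11.pre = "qr"  ["qr"]
27. n12.tag = 23  [len(B.pre) + 21]
28. n13.cnt = -2  [terminal]
29. n14.off = 15  [terminal]
30. n12.ok = 28  [S.tag + 5]
31. n12.cnt = 24  [S.tag * 2 - 22]
32. n12.mk = 26  [e.off + 11]
33. n15.tag = 18  [S₀.cnt + S₀.mk - 32]
34. n16.cnt = 30  [terminal]
35. n17.key = true  [terminal]
36. n15.ok = -9  [f.cnt + S.tag - 57]
37. n15.cnt = -6  [S.tag * 3 - 60]
38. n15.mk = -9  [-9]
39. n11.sig = false  [false]
40. n10.idx = true  [A.env == 22]
41. n18.pre = "uk"  ["uk"]
42. n19.cnt = -8  [terminal]
43. n18.sig = true  [true]
44. n9.idx = false  [A₀.env > 24]
45. n0.ok = 8  [S₁.ok]
46. n0.cnt = -4  [S₁.cnt - 16]
47. n0.mk = 16  [S₁.ok + 8]

-6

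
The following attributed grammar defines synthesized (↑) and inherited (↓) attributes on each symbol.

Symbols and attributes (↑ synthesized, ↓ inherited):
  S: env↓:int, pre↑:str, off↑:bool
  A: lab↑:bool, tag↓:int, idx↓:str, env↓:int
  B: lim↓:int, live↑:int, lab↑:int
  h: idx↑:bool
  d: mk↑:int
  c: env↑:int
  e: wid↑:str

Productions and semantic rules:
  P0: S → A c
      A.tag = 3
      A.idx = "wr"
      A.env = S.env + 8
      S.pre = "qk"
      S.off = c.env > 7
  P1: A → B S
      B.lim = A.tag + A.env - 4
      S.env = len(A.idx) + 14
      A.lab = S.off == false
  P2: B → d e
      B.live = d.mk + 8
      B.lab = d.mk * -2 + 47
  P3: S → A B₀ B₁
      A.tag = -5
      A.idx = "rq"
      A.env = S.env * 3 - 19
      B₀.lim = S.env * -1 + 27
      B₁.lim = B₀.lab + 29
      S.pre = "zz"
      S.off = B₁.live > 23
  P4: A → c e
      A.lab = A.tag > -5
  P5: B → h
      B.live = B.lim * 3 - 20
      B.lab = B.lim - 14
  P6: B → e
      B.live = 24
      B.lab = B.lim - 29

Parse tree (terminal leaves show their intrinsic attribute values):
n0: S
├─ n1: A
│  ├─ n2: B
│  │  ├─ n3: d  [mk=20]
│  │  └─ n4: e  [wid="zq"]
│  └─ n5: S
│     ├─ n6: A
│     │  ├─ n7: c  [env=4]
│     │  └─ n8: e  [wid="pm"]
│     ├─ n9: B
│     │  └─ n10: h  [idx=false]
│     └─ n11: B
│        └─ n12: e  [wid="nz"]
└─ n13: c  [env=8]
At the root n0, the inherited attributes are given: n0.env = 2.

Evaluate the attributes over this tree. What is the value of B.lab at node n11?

1. n0.env = 2  [given at root]
2. n1.tag = 3  [3]
3. n1.idx = "wr"  ["wr"]
4. n1.env = 10  [S.env + 8]
5. n2.lim = 9  [A.tag + A.env - 4]
6. n3.mk = 20  [terminal]
7. n4.wid = "zq"  [terminal]
8. n2.live = 28  [d.mk + 8]
9. n2.lab = 7  [d.mk * -2 + 47]
10. n5.env = 16  [len(A.idx) + 14]
11. n6.tag = -5  [-5]
12. n6.idx = "rq"  ["rq"]
13. n6.env = 29  [S.env * 3 - 19]
14. n7.env = 4  [terminal]
15. n8.wid = "pm"  [terminal]
16. n6.lab = false  [A.tag > -5]
17. n9.lim = 11  [S.env * -1 + 27]
18. n10.idx = false  [terminal]
19. n9.live = 13  [B.lim * 3 - 20]
20. n9.lab = -3  [B.lim - 14]
21. n11.lim = 26  [B₀.lab + 29]
22. n12.wid = "nz"  [terminal]
23. n11.live = 24  [24]
24. n11.lab = -3  [B.lim - 29]
25. n5.pre = "zz"  ["zz"]
26. n5.off = true  [B₁.live > 23]
27. n1.lab = false  [S.off == false]
28. n13.env = 8  [terminal]
29. n0.pre = "qk"  ["qk"]
30. n0.off = true  [c.env > 7]

-3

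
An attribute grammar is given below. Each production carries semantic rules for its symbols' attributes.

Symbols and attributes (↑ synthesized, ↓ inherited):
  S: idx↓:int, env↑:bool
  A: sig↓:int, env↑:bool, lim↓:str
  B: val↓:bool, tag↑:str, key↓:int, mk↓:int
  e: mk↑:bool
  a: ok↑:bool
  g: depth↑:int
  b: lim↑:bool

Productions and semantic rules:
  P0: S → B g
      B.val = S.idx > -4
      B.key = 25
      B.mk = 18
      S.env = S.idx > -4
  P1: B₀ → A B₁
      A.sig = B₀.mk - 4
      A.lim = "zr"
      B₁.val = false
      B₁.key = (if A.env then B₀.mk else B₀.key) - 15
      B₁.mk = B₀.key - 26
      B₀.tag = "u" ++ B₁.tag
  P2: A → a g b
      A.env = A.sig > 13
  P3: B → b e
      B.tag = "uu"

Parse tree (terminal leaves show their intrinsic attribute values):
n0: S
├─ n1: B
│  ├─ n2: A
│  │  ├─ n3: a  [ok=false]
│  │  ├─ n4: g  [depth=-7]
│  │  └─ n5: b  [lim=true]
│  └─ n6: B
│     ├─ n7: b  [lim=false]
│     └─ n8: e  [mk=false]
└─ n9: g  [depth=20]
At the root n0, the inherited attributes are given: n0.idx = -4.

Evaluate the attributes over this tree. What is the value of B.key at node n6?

3

1. n0.idx = -4  [given at root]
2. n1.val = false  [S.idx > -4]
3. n1.key = 25  [25]
4. n1.mk = 18  [18]
5. n2.sig = 14  [B₀.mk - 4]
6. n2.lim = "zr"  ["zr"]
7. n3.ok = false  [terminal]
8. n4.depth = -7  [terminal]
9. n5.lim = true  [terminal]
10. n2.env = true  [A.sig > 13]
11. n6.val = false  [false]
12. n6.key = 3  [(if A.env then B₀.mk else B₀.key) - 15]
13. n6.mk = -1  [B₀.key - 26]
14. n7.lim = false  [terminal]
15. n8.mk = false  [terminal]
16. n6.tag = "uu"  ["uu"]
17. n1.tag = "uuu"  ["u" ++ B₁.tag]
18. n9.depth = 20  [terminal]
19. n0.env = false  [S.idx > -4]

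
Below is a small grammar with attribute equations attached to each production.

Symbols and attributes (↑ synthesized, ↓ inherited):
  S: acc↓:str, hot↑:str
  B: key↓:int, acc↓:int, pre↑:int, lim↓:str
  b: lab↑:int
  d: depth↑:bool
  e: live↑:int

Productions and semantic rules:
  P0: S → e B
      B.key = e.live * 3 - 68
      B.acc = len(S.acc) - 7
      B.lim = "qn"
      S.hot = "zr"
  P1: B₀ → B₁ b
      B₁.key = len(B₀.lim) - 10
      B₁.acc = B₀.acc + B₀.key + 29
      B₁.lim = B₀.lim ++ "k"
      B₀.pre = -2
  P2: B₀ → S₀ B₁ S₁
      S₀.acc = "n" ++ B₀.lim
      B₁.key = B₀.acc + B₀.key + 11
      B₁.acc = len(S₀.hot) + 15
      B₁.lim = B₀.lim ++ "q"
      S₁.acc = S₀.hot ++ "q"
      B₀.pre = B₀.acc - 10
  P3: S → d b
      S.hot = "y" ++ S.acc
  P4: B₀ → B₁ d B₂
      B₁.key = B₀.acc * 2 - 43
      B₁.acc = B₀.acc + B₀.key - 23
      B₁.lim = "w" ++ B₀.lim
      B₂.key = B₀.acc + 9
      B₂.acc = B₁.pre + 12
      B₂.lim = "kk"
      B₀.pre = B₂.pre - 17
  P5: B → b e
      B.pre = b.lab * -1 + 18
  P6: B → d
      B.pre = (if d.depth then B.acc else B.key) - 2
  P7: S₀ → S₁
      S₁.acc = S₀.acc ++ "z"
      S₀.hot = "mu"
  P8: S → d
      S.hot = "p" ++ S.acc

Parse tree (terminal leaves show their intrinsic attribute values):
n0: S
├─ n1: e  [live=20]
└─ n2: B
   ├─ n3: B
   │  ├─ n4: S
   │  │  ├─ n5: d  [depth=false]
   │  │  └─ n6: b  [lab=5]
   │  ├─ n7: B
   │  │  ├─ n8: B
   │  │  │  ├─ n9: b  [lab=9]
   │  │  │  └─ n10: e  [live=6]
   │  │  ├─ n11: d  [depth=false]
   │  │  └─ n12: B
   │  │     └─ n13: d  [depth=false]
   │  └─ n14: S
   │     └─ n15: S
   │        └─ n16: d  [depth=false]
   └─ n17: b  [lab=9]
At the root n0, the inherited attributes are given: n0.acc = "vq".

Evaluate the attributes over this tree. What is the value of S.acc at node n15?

"ynqnkqz"

1. n0.acc = "vq"  [given at root]
2. n1.live = 20  [terminal]
3. n2.key = -8  [e.live * 3 - 68]
4. n2.acc = -5  [len(S.acc) - 7]
5. n2.lim = "qn"  ["qn"]
6. n3.key = -8  [len(B₀.lim) - 10]
7. n3.acc = 16  [B₀.acc + B₀.key + 29]
8. n3.lim = "qnk"  [B₀.lim ++ "k"]
9. n4.acc = "nqnk"  ["n" ++ B₀.lim]
10. n5.depth = false  [terminal]
11. n6.lab = 5  [terminal]
12. n4.hot = "ynqnk"  ["y" ++ S.acc]
13. n7.key = 19  [B₀.acc + B₀.key + 11]
14. n7.acc = 20  [len(S₀.hot) + 15]
15. n7.lim = "qnkq"  [B₀.lim ++ "q"]
16. n8.key = -3  [B₀.acc * 2 - 43]
17. n8.acc = 16  [B₀.acc + B₀.key - 23]
18. n8.lim = "wqnkq"  ["w" ++ B₀.lim]
19. n9.lab = 9  [terminal]
20. n10.live = 6  [terminal]
21. n8.pre = 9  [b.lab * -1 + 18]
22. n11.depth = false  [terminal]
23. n12.key = 29  [B₀.acc + 9]
24. n12.acc = 21  [B₁.pre + 12]
25. n12.lim = "kk"  ["kk"]
26. n13.depth = false  [terminal]
27. n12.pre = 27  [(if d.depth then B.acc else B.key) - 2]
28. n7.pre = 10  [B₂.pre - 17]
29. n14.acc = "ynqnkq"  [S₀.hot ++ "q"]
30. n15.acc = "ynqnkqz"  [S₀.acc ++ "z"]
31. n16.depth = false  [terminal]
32. n15.hot = "pynqnkqz"  ["p" ++ S.acc]
33. n14.hot = "mu"  ["mu"]
34. n3.pre = 6  [B₀.acc - 10]
35. n17.lab = 9  [terminal]
36. n2.pre = -2  [-2]
37. n0.hot = "zr"  ["zr"]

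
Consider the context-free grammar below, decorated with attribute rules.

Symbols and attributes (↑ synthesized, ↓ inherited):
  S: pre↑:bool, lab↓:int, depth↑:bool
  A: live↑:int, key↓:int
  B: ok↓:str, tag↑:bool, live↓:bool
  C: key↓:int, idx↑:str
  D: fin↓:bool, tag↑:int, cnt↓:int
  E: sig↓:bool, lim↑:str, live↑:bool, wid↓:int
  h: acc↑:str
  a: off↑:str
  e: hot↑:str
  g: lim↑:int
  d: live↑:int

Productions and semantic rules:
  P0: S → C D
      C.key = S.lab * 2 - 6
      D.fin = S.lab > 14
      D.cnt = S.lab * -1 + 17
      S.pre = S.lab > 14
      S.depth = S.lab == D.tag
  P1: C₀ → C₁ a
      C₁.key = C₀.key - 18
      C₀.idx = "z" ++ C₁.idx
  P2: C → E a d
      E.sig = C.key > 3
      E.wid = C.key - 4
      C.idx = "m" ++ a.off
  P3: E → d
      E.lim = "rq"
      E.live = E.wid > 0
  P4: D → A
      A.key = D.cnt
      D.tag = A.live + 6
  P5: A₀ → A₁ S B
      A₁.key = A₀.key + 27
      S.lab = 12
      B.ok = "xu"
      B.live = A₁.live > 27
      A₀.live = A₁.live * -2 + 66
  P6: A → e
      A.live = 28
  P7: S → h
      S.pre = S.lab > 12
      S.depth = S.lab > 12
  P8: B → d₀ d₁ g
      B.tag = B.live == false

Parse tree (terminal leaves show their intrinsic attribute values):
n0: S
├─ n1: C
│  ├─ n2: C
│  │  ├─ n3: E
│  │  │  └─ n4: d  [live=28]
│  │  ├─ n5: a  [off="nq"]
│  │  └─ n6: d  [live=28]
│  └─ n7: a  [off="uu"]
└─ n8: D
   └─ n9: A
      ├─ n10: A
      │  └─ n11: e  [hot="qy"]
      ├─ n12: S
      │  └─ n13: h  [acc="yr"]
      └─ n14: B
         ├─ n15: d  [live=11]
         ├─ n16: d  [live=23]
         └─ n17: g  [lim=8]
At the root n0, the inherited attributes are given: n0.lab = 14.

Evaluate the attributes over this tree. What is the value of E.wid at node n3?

0

1. n0.lab = 14  [given at root]
2. n1.key = 22  [S.lab * 2 - 6]
3. n2.key = 4  [C₀.key - 18]
4. n3.sig = true  [C.key > 3]
5. n3.wid = 0  [C.key - 4]
6. n4.live = 28  [terminal]
7. n3.lim = "rq"  ["rq"]
8. n3.live = false  [E.wid > 0]
9. n5.off = "nq"  [terminal]
10. n6.live = 28  [terminal]
11. n2.idx = "mnq"  ["m" ++ a.off]
12. n7.off = "uu"  [terminal]
13. n1.idx = "zmnq"  ["z" ++ C₁.idx]
14. n8.fin = false  [S.lab > 14]
15. n8.cnt = 3  [S.lab * -1 + 17]
16. n9.key = 3  [D.cnt]
17. n10.key = 30  [A₀.key + 27]
18. n11.hot = "qy"  [terminal]
19. n10.live = 28  [28]
20. n12.lab = 12  [12]
21. n13.acc = "yr"  [terminal]
22. n12.pre = false  [S.lab > 12]
23. n12.depth = false  [S.lab > 12]
24. n14.ok = "xu"  ["xu"]
25. n14.live = true  [A₁.live > 27]
26. n15.live = 11  [terminal]
27. n16.live = 23  [terminal]
28. n17.lim = 8  [terminal]
29. n14.tag = false  [B.live == false]
30. n9.live = 10  [A₁.live * -2 + 66]
31. n8.tag = 16  [A.live + 6]
32. n0.pre = false  [S.lab > 14]
33. n0.depth = false  [S.lab == D.tag]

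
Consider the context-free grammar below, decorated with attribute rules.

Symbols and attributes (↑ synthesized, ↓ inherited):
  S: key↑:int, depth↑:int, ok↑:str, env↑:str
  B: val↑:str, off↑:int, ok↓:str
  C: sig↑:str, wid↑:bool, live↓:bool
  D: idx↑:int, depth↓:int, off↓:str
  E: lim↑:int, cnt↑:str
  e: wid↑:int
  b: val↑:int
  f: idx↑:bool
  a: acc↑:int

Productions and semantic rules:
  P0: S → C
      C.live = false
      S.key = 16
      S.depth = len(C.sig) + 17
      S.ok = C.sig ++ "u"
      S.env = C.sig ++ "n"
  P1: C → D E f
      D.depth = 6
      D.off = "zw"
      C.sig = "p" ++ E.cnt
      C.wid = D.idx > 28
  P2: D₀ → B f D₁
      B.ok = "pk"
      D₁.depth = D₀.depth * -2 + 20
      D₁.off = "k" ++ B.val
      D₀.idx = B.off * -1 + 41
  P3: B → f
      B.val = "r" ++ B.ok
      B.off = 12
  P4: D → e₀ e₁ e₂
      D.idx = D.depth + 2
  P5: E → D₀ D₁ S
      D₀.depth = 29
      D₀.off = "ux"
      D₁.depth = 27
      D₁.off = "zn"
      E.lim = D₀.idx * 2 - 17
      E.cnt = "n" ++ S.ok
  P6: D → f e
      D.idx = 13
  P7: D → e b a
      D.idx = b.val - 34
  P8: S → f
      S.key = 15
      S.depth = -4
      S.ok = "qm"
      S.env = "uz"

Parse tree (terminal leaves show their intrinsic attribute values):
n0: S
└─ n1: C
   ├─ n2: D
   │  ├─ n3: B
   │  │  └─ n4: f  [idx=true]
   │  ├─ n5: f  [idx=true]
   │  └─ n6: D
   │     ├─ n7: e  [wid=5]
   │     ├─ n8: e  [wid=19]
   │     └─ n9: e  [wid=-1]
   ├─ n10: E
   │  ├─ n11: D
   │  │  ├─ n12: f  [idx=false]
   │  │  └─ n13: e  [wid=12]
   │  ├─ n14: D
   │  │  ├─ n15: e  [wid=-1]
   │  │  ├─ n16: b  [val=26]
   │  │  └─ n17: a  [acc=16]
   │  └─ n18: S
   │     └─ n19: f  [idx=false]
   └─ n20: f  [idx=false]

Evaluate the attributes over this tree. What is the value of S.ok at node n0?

"pnqmu"

1. n1.live = false  [false]
2. n2.depth = 6  [6]
3. n2.off = "zw"  ["zw"]
4. n3.ok = "pk"  ["pk"]
5. n4.idx = true  [terminal]
6. n3.val = "rpk"  ["r" ++ B.ok]
7. n3.off = 12  [12]
8. n5.idx = true  [terminal]
9. n6.depth = 8  [D₀.depth * -2 + 20]
10. n6.off = "krpk"  ["k" ++ B.val]
11. n7.wid = 5  [terminal]
12. n8.wid = 19  [terminal]
13. n9.wid = -1  [terminal]
14. n6.idx = 10  [D.depth + 2]
15. n2.idx = 29  [B.off * -1 + 41]
16. n11.depth = 29  [29]
17. n11.off = "ux"  ["ux"]
18. n12.idx = false  [terminal]
19. n13.wid = 12  [terminal]
20. n11.idx = 13  [13]
21. n14.depth = 27  [27]
22. n14.off = "zn"  ["zn"]
23. n15.wid = -1  [terminal]
24. n16.val = 26  [terminal]
25. n17.acc = 16  [terminal]
26. n14.idx = -8  [b.val - 34]
27. n19.idx = false  [terminal]
28. n18.key = 15  [15]
29. n18.depth = -4  [-4]
30. n18.ok = "qm"  ["qm"]
31. n18.env = "uz"  ["uz"]
32. n10.lim = 9  [D₀.idx * 2 - 17]
33. n10.cnt = "nqm"  ["n" ++ S.ok]
34. n20.idx = false  [terminal]
35. n1.sig = "pnqm"  ["p" ++ E.cnt]
36. n1.wid = true  [D.idx > 28]
37. n0.key = 16  [16]
38. n0.depth = 21  [len(C.sig) + 17]
39. n0.ok = "pnqmu"  [C.sig ++ "u"]
40. n0.env = "pnqmn"  [C.sig ++ "n"]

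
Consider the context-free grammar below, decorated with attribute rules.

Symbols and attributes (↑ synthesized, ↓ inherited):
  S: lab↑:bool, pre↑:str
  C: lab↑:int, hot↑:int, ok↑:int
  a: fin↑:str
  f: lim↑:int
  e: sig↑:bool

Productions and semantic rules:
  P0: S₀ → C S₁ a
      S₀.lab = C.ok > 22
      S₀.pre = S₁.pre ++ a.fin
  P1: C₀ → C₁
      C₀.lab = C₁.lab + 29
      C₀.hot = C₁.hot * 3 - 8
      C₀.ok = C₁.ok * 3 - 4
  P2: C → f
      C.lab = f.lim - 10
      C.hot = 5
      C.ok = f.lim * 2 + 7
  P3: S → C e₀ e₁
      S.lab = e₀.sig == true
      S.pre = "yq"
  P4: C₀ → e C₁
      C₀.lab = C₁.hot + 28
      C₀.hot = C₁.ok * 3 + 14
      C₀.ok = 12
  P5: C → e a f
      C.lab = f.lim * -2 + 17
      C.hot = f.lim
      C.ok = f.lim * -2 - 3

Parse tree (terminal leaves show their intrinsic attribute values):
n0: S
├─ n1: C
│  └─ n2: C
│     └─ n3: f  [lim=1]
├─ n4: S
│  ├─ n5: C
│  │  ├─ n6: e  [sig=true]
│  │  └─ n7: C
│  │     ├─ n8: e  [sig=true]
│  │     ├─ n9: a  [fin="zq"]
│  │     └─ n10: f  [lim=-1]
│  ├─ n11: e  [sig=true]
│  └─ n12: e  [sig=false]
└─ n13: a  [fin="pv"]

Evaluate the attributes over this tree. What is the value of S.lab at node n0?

true

1. n3.lim = 1  [terminal]
2. n2.lab = -9  [f.lim - 10]
3. n2.hot = 5  [5]
4. n2.ok = 9  [f.lim * 2 + 7]
5. n1.lab = 20  [C₁.lab + 29]
6. n1.hot = 7  [C₁.hot * 3 - 8]
7. n1.ok = 23  [C₁.ok * 3 - 4]
8. n6.sig = true  [terminal]
9. n8.sig = true  [terminal]
10. n9.fin = "zq"  [terminal]
11. n10.lim = -1  [terminal]
12. n7.lab = 19  [f.lim * -2 + 17]
13. n7.hot = -1  [f.lim]
14. n7.ok = -1  [f.lim * -2 - 3]
15. n5.lab = 27  [C₁.hot + 28]
16. n5.hot = 11  [C₁.ok * 3 + 14]
17. n5.ok = 12  [12]
18. n11.sig = true  [terminal]
19. n12.sig = false  [terminal]
20. n4.lab = true  [e₀.sig == true]
21. n4.pre = "yq"  ["yq"]
22. n13.fin = "pv"  [terminal]
23. n0.lab = true  [C.ok > 22]
24. n0.pre = "yqpv"  [S₁.pre ++ a.fin]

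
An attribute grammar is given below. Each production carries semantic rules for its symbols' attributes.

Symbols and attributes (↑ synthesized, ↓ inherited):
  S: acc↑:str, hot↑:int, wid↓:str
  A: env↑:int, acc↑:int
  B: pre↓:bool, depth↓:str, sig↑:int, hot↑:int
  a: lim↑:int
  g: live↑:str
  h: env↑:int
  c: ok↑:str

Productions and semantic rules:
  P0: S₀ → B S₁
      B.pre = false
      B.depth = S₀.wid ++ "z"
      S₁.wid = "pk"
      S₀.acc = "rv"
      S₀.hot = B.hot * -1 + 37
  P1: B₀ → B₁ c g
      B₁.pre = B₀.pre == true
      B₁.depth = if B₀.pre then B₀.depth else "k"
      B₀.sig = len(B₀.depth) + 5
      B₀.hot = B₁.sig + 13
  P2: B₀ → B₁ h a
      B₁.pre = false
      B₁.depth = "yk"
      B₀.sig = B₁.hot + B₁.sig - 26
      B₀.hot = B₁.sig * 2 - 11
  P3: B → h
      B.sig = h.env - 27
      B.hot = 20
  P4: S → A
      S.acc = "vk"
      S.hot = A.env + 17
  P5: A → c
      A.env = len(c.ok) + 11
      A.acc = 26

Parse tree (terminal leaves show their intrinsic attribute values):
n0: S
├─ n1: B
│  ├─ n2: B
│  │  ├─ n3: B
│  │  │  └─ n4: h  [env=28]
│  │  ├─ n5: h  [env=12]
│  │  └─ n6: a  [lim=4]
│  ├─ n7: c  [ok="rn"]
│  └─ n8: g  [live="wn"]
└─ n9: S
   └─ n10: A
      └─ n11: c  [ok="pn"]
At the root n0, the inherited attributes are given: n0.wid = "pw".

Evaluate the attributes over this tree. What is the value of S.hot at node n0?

29

1. n0.wid = "pw"  [given at root]
2. n1.pre = false  [false]
3. n1.depth = "pwz"  [S₀.wid ++ "z"]
4. n2.pre = false  [B₀.pre == true]
5. n2.depth = "k"  [if B₀.pre then B₀.depth else "k"]
6. n3.pre = false  [false]
7. n3.depth = "yk"  ["yk"]
8. n4.env = 28  [terminal]
9. n3.sig = 1  [h.env - 27]
10. n3.hot = 20  [20]
11. n5.env = 12  [terminal]
12. n6.lim = 4  [terminal]
13. n2.sig = -5  [B₁.hot + B₁.sig - 26]
14. n2.hot = -9  [B₁.sig * 2 - 11]
15. n7.ok = "rn"  [terminal]
16. n8.live = "wn"  [terminal]
17. n1.sig = 8  [len(B₀.depth) + 5]
18. n1.hot = 8  [B₁.sig + 13]
19. n9.wid = "pk"  ["pk"]
20. n11.ok = "pn"  [terminal]
21. n10.env = 13  [len(c.ok) + 11]
22. n10.acc = 26  [26]
23. n9.acc = "vk"  ["vk"]
24. n9.hot = 30  [A.env + 17]
25. n0.acc = "rv"  ["rv"]
26. n0.hot = 29  [B.hot * -1 + 37]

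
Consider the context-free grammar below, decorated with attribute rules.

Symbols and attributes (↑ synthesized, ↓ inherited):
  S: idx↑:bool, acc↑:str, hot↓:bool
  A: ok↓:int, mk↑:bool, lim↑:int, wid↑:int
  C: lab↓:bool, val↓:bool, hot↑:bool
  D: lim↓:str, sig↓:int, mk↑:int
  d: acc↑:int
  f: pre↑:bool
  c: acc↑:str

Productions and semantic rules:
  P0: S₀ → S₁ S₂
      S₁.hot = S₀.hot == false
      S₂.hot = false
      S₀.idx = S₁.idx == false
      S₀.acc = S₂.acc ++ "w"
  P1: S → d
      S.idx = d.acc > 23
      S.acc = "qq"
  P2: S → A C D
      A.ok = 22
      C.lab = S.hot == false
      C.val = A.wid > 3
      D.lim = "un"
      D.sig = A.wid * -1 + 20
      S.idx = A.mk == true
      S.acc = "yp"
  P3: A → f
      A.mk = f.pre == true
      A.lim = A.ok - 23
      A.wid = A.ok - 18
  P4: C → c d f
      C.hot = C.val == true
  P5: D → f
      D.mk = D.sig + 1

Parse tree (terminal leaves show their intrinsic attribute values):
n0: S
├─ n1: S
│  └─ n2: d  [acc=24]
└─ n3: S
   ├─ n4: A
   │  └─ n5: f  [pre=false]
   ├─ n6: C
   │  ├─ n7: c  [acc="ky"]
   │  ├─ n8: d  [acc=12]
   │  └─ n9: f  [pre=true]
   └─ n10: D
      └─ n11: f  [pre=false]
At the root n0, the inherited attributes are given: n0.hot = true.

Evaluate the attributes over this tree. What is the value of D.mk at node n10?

1. n0.hot = true  [given at root]
2. n1.hot = false  [S₀.hot == false]
3. n2.acc = 24  [terminal]
4. n1.idx = true  [d.acc > 23]
5. n1.acc = "qq"  ["qq"]
6. n3.hot = false  [false]
7. n4.ok = 22  [22]
8. n5.pre = false  [terminal]
9. n4.mk = false  [f.pre == true]
10. n4.lim = -1  [A.ok - 23]
11. n4.wid = 4  [A.ok - 18]
12. n6.lab = true  [S.hot == false]
13. n6.val = true  [A.wid > 3]
14. n7.acc = "ky"  [terminal]
15. n8.acc = 12  [terminal]
16. n9.pre = true  [terminal]
17. n6.hot = true  [C.val == true]
18. n10.lim = "un"  ["un"]
19. n10.sig = 16  [A.wid * -1 + 20]
20. n11.pre = false  [terminal]
21. n10.mk = 17  [D.sig + 1]
22. n3.idx = false  [A.mk == true]
23. n3.acc = "yp"  ["yp"]
24. n0.idx = false  [S₁.idx == false]
25. n0.acc = "ypw"  [S₂.acc ++ "w"]

17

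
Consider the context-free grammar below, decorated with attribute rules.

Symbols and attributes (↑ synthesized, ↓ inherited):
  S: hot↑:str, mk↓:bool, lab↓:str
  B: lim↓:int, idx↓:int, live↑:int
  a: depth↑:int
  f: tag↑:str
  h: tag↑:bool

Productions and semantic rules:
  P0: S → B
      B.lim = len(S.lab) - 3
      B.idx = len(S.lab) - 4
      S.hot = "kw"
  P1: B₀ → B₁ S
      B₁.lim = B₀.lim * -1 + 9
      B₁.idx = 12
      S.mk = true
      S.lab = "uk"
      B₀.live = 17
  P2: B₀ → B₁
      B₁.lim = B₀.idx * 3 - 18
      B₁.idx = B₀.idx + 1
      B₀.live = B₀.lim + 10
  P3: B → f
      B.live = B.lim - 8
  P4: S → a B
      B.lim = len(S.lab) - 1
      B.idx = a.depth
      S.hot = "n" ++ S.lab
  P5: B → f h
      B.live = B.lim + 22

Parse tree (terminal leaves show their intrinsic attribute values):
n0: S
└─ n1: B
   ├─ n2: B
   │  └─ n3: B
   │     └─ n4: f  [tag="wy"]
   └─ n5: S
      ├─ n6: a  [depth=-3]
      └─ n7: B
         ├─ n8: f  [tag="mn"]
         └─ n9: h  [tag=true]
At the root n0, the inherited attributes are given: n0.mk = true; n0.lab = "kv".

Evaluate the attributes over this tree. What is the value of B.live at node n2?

20

1. n0.mk = true  [given at root]
2. n0.lab = "kv"  [given at root]
3. n1.lim = -1  [len(S.lab) - 3]
4. n1.idx = -2  [len(S.lab) - 4]
5. n2.lim = 10  [B₀.lim * -1 + 9]
6. n2.idx = 12  [12]
7. n3.lim = 18  [B₀.idx * 3 - 18]
8. n3.idx = 13  [B₀.idx + 1]
9. n4.tag = "wy"  [terminal]
10. n3.live = 10  [B.lim - 8]
11. n2.live = 20  [B₀.lim + 10]
12. n5.mk = true  [true]
13. n5.lab = "uk"  ["uk"]
14. n6.depth = -3  [terminal]
15. n7.lim = 1  [len(S.lab) - 1]
16. n7.idx = -3  [a.depth]
17. n8.tag = "mn"  [terminal]
18. n9.tag = true  [terminal]
19. n7.live = 23  [B.lim + 22]
20. n5.hot = "nuk"  ["n" ++ S.lab]
21. n1.live = 17  [17]
22. n0.hot = "kw"  ["kw"]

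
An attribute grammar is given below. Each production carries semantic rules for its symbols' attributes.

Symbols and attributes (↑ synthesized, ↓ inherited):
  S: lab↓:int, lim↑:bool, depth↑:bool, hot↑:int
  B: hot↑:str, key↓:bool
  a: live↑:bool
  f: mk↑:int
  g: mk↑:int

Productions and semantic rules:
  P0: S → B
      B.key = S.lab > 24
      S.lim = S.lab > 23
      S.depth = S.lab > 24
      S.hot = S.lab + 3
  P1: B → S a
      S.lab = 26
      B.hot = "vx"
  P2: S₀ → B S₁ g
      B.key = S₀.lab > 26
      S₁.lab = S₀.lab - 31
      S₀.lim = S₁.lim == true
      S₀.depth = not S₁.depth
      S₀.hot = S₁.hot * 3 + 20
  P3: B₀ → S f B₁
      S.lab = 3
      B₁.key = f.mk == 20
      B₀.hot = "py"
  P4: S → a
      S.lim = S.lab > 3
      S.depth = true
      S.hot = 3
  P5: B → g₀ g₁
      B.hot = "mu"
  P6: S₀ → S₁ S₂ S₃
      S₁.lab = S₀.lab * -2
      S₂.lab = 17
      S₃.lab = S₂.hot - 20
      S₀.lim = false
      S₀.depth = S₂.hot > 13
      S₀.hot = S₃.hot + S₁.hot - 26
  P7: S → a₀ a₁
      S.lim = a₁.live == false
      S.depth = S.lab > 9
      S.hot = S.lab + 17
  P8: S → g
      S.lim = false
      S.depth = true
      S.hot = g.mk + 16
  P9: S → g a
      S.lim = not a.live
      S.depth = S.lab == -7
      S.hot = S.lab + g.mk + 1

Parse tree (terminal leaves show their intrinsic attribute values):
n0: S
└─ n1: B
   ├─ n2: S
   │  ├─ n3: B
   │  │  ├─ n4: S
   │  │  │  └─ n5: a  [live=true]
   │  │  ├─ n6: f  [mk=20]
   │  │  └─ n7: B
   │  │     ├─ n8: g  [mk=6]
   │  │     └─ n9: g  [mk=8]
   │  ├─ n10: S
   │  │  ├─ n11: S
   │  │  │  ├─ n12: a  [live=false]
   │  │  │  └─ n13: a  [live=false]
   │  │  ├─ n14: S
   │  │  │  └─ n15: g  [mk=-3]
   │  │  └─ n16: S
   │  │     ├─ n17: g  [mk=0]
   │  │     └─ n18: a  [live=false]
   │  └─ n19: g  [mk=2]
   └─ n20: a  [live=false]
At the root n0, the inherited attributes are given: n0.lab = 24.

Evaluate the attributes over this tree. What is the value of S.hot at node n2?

5

1. n0.lab = 24  [given at root]
2. n1.key = false  [S.lab > 24]
3. n2.lab = 26  [26]
4. n3.key = false  [S₀.lab > 26]
5. n4.lab = 3  [3]
6. n5.live = true  [terminal]
7. n4.lim = false  [S.lab > 3]
8. n4.depth = true  [true]
9. n4.hot = 3  [3]
10. n6.mk = 20  [terminal]
11. n7.key = true  [f.mk == 20]
12. n8.mk = 6  [terminal]
13. n9.mk = 8  [terminal]
14. n7.hot = "mu"  ["mu"]
15. n3.hot = "py"  ["py"]
16. n10.lab = -5  [S₀.lab - 31]
17. n11.lab = 10  [S₀.lab * -2]
18. n12.live = false  [terminal]
19. n13.live = false  [terminal]
20. n11.lim = true  [a₁.live == false]
21. n11.depth = true  [S.lab > 9]
22. n11.hot = 27  [S.lab + 17]
23. n14.lab = 17  [17]
24. n15.mk = -3  [terminal]
25. n14.lim = false  [false]
26. n14.depth = true  [true]
27. n14.hot = 13  [g.mk + 16]
28. n16.lab = -7  [S₂.hot - 20]
29. n17.mk = 0  [terminal]
30. n18.live = false  [terminal]
31. n16.lim = true  [not a.live]
32. n16.depth = true  [S.lab == -7]
33. n16.hot = -6  [S.lab + g.mk + 1]
34. n10.lim = false  [false]
35. n10.depth = false  [S₂.hot > 13]
36. n10.hot = -5  [S₃.hot + S₁.hot - 26]
37. n19.mk = 2  [terminal]
38. n2.lim = false  [S₁.lim == true]
39. n2.depth = true  [not S₁.depth]
40. n2.hot = 5  [S₁.hot * 3 + 20]
41. n20.live = false  [terminal]
42. n1.hot = "vx"  ["vx"]
43. n0.lim = true  [S.lab > 23]
44. n0.depth = false  [S.lab > 24]
45. n0.hot = 27  [S.lab + 3]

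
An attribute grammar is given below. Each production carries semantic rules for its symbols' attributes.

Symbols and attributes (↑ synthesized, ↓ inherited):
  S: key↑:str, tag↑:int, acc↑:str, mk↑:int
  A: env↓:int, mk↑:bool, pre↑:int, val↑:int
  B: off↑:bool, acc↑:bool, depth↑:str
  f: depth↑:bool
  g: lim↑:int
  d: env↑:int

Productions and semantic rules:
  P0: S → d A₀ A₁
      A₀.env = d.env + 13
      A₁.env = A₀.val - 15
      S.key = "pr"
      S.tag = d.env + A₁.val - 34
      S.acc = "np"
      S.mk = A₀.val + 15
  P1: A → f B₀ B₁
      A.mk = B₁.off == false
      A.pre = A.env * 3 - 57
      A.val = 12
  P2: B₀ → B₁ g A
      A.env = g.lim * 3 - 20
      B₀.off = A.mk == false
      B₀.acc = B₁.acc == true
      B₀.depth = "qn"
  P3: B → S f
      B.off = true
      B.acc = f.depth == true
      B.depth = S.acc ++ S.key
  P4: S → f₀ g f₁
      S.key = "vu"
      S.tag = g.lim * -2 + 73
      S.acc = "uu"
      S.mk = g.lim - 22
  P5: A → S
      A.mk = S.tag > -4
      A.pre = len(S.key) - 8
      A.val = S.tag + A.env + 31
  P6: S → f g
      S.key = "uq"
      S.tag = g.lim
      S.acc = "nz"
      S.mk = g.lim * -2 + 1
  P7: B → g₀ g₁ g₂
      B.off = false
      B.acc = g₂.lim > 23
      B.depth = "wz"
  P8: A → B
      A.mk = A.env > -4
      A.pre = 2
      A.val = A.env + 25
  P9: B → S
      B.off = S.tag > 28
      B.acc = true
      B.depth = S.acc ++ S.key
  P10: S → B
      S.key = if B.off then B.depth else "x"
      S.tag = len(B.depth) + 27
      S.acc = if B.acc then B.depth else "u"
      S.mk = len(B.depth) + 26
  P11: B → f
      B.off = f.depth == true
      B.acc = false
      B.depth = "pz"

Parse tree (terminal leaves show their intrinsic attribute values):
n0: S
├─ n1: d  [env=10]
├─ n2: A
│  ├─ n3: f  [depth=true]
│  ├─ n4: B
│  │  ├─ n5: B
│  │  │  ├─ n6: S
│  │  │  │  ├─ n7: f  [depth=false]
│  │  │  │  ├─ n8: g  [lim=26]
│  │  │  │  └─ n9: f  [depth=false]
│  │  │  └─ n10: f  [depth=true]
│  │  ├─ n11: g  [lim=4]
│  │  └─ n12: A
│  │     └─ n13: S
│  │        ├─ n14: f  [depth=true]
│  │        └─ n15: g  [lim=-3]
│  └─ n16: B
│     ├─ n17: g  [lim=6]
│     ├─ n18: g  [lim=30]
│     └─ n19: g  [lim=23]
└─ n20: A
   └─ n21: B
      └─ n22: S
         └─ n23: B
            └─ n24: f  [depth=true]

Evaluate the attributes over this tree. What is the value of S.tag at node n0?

-2

1. n1.env = 10  [terminal]
2. n2.env = 23  [d.env + 13]
3. n3.depth = true  [terminal]
4. n7.depth = false  [terminal]
5. n8.lim = 26  [terminal]
6. n9.depth = false  [terminal]
7. n6.key = "vu"  ["vu"]
8. n6.tag = 21  [g.lim * -2 + 73]
9. n6.acc = "uu"  ["uu"]
10. n6.mk = 4  [g.lim - 22]
11. n10.depth = true  [terminal]
12. n5.off = true  [true]
13. n5.acc = true  [f.depth == true]
14. n5.depth = "uuvu"  [S.acc ++ S.key]
15. n11.lim = 4  [terminal]
16. n12.env = -8  [g.lim * 3 - 20]
17. n14.depth = true  [terminal]
18. n15.lim = -3  [terminal]
19. n13.key = "uq"  ["uq"]
20. n13.tag = -3  [g.lim]
21. n13.acc = "nz"  ["nz"]
22. n13.mk = 7  [g.lim * -2 + 1]
23. n12.mk = true  [S.tag > -4]
24. n12.pre = -6  [len(S.key) - 8]
25. n12.val = 20  [S.tag + A.env + 31]
26. n4.off = false  [A.mk == false]
27. n4.acc = true  [B₁.acc == true]
28. n4.depth = "qn"  ["qn"]
29. n17.lim = 6  [terminal]
30. n18.lim = 30  [terminal]
31. n19.lim = 23  [terminal]
32. n16.off = false  [false]
33. n16.acc = false  [g₂.lim > 23]
34. n16.depth = "wz"  ["wz"]
35. n2.mk = true  [B₁.off == false]
36. n2.pre = 12  [A.env * 3 - 57]
37. n2.val = 12  [12]
38. n20.env = -3  [A₀.val - 15]
39. n24.depth = true  [terminal]
40. n23.off = true  [f.depth == true]
41. n23.acc = false  [false]
42. n23.depth = "pz"  ["pz"]
43. n22.key = "pz"  [if B.off then B.depth else "x"]
44. n22.tag = 29  [len(B.depth) + 27]
45. n22.acc = "u"  [if B.acc then B.depth else "u"]
46. n22.mk = 28  [len(B.depth) + 26]
47. n21.off = true  [S.tag > 28]
48. n21.acc = true  [true]
49. n21.depth = "upz"  [S.acc ++ S.key]
50. n20.mk = true  [A.env > -4]
51. n20.pre = 2  [2]
52. n20.val = 22  [A.env + 25]
53. n0.key = "pr"  ["pr"]
54. n0.tag = -2  [d.env + A₁.val - 34]
55. n0.acc = "np"  ["np"]
56. n0.mk = 27  [A₀.val + 15]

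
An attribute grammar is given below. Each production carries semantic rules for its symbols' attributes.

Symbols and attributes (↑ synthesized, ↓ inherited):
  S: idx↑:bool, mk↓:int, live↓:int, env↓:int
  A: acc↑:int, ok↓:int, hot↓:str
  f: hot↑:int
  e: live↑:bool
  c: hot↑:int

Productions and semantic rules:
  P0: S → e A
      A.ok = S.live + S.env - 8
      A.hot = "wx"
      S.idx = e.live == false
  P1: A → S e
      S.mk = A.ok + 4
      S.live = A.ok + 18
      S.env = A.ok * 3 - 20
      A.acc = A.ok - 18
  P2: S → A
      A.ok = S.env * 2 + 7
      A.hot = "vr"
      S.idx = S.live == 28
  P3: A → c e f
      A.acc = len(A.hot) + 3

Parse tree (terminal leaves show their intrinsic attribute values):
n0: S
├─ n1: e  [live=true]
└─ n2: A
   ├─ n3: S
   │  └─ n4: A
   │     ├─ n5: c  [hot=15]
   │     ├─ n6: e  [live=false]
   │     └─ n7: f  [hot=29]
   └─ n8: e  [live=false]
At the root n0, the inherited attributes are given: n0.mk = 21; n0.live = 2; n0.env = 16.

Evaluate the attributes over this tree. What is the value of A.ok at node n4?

1. n0.mk = 21  [given at root]
2. n0.live = 2  [given at root]
3. n0.env = 16  [given at root]
4. n1.live = true  [terminal]
5. n2.ok = 10  [S.live + S.env - 8]
6. n2.hot = "wx"  ["wx"]
7. n3.mk = 14  [A.ok + 4]
8. n3.live = 28  [A.ok + 18]
9. n3.env = 10  [A.ok * 3 - 20]
10. n4.ok = 27  [S.env * 2 + 7]
11. n4.hot = "vr"  ["vr"]
12. n5.hot = 15  [terminal]
13. n6.live = false  [terminal]
14. n7.hot = 29  [terminal]
15. n4.acc = 5  [len(A.hot) + 3]
16. n3.idx = true  [S.live == 28]
17. n8.live = false  [terminal]
18. n2.acc = -8  [A.ok - 18]
19. n0.idx = false  [e.live == false]

27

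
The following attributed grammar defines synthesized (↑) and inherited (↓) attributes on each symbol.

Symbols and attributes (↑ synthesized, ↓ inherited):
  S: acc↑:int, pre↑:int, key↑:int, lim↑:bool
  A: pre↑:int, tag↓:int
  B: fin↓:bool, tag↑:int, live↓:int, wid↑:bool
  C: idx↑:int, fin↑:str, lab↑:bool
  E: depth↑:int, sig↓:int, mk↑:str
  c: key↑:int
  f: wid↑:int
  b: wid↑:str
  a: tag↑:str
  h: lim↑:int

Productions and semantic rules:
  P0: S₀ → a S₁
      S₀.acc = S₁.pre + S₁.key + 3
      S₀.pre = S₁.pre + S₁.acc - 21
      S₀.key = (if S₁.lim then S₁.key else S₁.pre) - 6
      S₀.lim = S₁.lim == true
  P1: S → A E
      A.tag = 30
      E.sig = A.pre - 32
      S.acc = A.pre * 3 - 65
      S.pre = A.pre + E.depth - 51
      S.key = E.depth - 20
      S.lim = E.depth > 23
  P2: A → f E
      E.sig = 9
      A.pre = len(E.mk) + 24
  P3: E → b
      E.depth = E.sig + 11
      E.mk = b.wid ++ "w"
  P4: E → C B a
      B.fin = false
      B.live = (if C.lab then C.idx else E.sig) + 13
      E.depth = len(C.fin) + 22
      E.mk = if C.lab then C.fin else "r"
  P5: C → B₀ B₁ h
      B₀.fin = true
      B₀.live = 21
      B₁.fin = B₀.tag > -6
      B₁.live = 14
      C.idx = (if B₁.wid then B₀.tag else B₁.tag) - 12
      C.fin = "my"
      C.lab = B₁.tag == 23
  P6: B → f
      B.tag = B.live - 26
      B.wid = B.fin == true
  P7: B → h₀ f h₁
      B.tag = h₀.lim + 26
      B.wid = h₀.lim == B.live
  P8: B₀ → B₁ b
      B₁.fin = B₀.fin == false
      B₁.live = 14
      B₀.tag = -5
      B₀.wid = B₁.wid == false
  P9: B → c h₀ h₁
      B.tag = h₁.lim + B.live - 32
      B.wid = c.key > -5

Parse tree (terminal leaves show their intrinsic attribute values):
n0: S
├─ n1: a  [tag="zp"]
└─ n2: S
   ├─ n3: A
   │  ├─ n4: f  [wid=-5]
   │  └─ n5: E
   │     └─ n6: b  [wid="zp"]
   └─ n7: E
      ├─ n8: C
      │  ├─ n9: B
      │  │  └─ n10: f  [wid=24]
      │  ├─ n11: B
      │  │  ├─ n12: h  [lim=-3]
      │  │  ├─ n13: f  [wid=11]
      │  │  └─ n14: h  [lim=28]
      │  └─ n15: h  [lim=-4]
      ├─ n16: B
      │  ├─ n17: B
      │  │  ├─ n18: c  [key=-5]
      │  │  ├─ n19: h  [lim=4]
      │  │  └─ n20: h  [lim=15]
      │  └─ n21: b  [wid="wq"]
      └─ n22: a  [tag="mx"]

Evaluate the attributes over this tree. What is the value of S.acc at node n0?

7

1. n1.tag = "zp"  [terminal]
2. n3.tag = 30  [30]
3. n4.wid = -5  [terminal]
4. n5.sig = 9  [9]
5. n6.wid = "zp"  [terminal]
6. n5.depth = 20  [E.sig + 11]
7. n5.mk = "zpw"  [b.wid ++ "w"]
8. n3.pre = 27  [len(E.mk) + 24]
9. n7.sig = -5  [A.pre - 32]
10. n9.fin = true  [true]
11. n9.live = 21  [21]
12. n10.wid = 24  [terminal]
13. n9.tag = -5  [B.live - 26]
14. n9.wid = true  [B.fin == true]
15. n11.fin = true  [B₀.tag > -6]
16. n11.live = 14  [14]
17. n12.lim = -3  [terminal]
18. n13.wid = 11  [terminal]
19. n14.lim = 28  [terminal]
20. n11.tag = 23  [h₀.lim + 26]
21. n11.wid = false  [h₀.lim == B.live]
22. n15.lim = -4  [terminal]
23. n8.idx = 11  [(if B₁.wid then B₀.tag else B₁.tag) - 12]
24. n8.fin = "my"  ["my"]
25. n8.lab = true  [B₁.tag == 23]
26. n16.fin = false  [false]
27. n16.live = 24  [(if C.lab then C.idx else E.sig) + 13]
28. n17.fin = true  [B₀.fin == false]
29. n17.live = 14  [14]
30. n18.key = -5  [terminal]
31. n19.lim = 4  [terminal]
32. n20.lim = 15  [terminal]
33. n17.tag = -3  [h₁.lim + B.live - 32]
34. n17.wid = false  [c.key > -5]
35. n21.wid = "wq"  [terminal]
36. n16.tag = -5  [-5]
37. n16.wid = true  [B₁.wid == false]
38. n22.tag = "mx"  [terminal]
39. n7.depth = 24  [len(C.fin) + 22]
40. n7.mk = "my"  [if C.lab then C.fin else "r"]
41. n2.acc = 16  [A.pre * 3 - 65]
42. n2.pre = 0  [A.pre + E.depth - 51]
43. n2.key = 4  [E.depth - 20]
44. n2.lim = true  [E.depth > 23]
45. n0.acc = 7  [S₁.pre + S₁.key + 3]
46. n0.pre = -5  [S₁.pre + S₁.acc - 21]
47. n0.key = -2  [(if S₁.lim then S₁.key else S₁.pre) - 6]
48. n0.lim = true  [S₁.lim == true]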